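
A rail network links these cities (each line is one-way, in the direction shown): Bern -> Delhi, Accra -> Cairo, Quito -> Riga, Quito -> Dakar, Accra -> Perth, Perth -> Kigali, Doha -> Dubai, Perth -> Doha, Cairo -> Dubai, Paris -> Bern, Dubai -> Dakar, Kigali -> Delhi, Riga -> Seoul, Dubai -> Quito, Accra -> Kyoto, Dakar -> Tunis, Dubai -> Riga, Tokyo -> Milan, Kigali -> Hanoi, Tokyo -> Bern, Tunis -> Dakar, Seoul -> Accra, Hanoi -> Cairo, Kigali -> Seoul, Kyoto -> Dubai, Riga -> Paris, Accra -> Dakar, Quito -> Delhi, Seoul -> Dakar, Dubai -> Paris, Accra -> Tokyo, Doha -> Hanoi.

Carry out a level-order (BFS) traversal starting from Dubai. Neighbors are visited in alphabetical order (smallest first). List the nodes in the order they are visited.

Dubai, Dakar, Paris, Quito, Riga, Tunis, Bern, Delhi, Seoul, Accra, Cairo, Kyoto, Perth, Tokyo, Doha, Kigali, Milan, Hanoi

Visit Dubai; enqueue Dakar, Paris, Quito, Riga → queue [Dakar, Paris, Quito, Riga]
Visit Dakar; enqueue Tunis → queue [Paris, Quito, Riga, Tunis]
Visit Paris; enqueue Bern → queue [Quito, Riga, Tunis, Bern]
Visit Quito; enqueue Delhi → queue [Riga, Tunis, Bern, Delhi]
Visit Riga; enqueue Seoul → queue [Tunis, Bern, Delhi, Seoul]
Visit Tunis → queue [Bern, Delhi, Seoul]
Visit Bern → queue [Delhi, Seoul]
Visit Delhi → queue [Seoul]
Visit Seoul; enqueue Accra → queue [Accra]
Visit Accra; enqueue Cairo, Kyoto, Perth, Tokyo → queue [Cairo, Kyoto, Perth, Tokyo]
Visit Cairo → queue [Kyoto, Perth, Tokyo]
Visit Kyoto → queue [Perth, Tokyo]
Visit Perth; enqueue Doha, Kigali → queue [Tokyo, Doha, Kigali]
Visit Tokyo; enqueue Milan → queue [Doha, Kigali, Milan]
Visit Doha; enqueue Hanoi → queue [Kigali, Milan, Hanoi]
Visit Kigali → queue [Milan, Hanoi]
Visit Milan → queue [Hanoi]
Visit Hanoi → queue []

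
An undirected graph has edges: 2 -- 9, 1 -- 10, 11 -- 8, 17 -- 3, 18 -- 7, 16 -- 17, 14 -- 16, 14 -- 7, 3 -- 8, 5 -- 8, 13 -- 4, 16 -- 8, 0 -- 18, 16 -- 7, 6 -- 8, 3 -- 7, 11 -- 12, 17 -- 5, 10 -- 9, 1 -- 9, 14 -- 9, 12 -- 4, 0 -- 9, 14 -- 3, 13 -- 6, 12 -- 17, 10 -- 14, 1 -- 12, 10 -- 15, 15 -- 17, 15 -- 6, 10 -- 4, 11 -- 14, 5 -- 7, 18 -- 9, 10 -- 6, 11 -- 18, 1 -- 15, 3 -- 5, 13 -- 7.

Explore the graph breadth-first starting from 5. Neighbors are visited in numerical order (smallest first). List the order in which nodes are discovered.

5 -> 3 -> 7 -> 8 -> 17 -> 14 -> 13 -> 16 -> 18 -> 6 -> 11 -> 12 -> 15 -> 9 -> 10 -> 4 -> 0 -> 1 -> 2

Visit 5; enqueue 3, 7, 8, 17 → queue [3, 7, 8, 17]
Visit 3; enqueue 14 → queue [7, 8, 17, 14]
Visit 7; enqueue 13, 16, 18 → queue [8, 17, 14, 13, 16, 18]
Visit 8; enqueue 6, 11 → queue [17, 14, 13, 16, 18, 6, 11]
Visit 17; enqueue 12, 15 → queue [14, 13, 16, 18, 6, 11, 12, 15]
Visit 14; enqueue 9, 10 → queue [13, 16, 18, 6, 11, 12, 15, 9, 10]
Visit 13; enqueue 4 → queue [16, 18, 6, 11, 12, 15, 9, 10, 4]
Visit 16 → queue [18, 6, 11, 12, 15, 9, 10, 4]
Visit 18; enqueue 0 → queue [6, 11, 12, 15, 9, 10, 4, 0]
Visit 6 → queue [11, 12, 15, 9, 10, 4, 0]
Visit 11 → queue [12, 15, 9, 10, 4, 0]
Visit 12; enqueue 1 → queue [15, 9, 10, 4, 0, 1]
Visit 15 → queue [9, 10, 4, 0, 1]
Visit 9; enqueue 2 → queue [10, 4, 0, 1, 2]
Visit 10 → queue [4, 0, 1, 2]
Visit 4 → queue [0, 1, 2]
Visit 0 → queue [1, 2]
Visit 1 → queue [2]
Visit 2 → queue []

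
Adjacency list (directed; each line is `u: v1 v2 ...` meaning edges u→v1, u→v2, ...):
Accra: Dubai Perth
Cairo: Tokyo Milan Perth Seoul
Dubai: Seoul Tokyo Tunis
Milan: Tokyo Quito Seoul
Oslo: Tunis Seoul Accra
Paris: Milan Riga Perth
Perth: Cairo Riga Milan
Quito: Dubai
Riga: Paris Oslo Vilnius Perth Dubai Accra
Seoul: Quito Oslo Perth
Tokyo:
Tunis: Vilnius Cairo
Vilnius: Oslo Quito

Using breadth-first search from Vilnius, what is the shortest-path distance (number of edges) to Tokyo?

Level 0: Vilnius
Level 1: Oslo, Quito
Level 2: Accra, Dubai, Seoul, Tunis
Level 3: Cairo, Perth, Tokyo
Level 4: Milan, Riga
Level 5: Paris
Tokyo first appears at level 3.

3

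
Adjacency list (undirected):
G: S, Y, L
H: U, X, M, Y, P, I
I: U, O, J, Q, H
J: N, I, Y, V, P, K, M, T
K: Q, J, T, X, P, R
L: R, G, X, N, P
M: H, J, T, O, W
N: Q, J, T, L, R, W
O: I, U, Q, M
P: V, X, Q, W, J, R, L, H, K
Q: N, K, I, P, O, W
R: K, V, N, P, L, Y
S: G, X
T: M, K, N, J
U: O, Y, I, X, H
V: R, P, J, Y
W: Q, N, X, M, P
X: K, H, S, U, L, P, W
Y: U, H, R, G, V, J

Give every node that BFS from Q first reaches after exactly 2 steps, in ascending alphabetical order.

Level 0: Q
Level 1: I, K, N, O, P, W
Level 2: H, J, L, M, R, T, U, V, X
Level 3: G, S, Y

H, J, L, M, R, T, U, V, X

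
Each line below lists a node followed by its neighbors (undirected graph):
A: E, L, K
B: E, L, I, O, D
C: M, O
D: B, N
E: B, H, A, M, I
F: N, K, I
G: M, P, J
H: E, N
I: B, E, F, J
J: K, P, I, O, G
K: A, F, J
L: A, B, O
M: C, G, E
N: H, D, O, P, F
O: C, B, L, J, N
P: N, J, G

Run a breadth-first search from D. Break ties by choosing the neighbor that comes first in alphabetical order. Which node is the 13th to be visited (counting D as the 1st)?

J

Visit D; enqueue B, N → queue [B, N]
Visit B; enqueue E, I, L, O → queue [N, E, I, L, O]
Visit N; enqueue F, H, P → queue [E, I, L, O, F, H, P]
Visit E; enqueue A, M → queue [I, L, O, F, H, P, A, M]
Visit I; enqueue J → queue [L, O, F, H, P, A, M, J]
Visit L → queue [O, F, H, P, A, M, J]
Visit O; enqueue C → queue [F, H, P, A, M, J, C]
Visit F; enqueue K → queue [H, P, A, M, J, C, K]
Visit H → queue [P, A, M, J, C, K]
Visit P; enqueue G → queue [A, M, J, C, K, G]
Visit A → queue [M, J, C, K, G]
Visit M → queue [J, C, K, G]
Visit J → queue [C, K, G]
Visit C → queue [K, G]
Visit K → queue [G]
Visit G → queue []

Visit order: D, B, N, E, I, L, O, F, H, P, A, M, J, C, K, G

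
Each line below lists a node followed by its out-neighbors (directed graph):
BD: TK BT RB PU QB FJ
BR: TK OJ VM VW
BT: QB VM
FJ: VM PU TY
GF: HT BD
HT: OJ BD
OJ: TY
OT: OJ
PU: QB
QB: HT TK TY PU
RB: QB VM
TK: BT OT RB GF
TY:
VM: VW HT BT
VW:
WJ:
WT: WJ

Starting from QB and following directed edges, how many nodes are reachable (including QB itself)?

14

BFS from QB visits: QB, HT, TK, TY, PU, OJ, BD, BT, OT, RB, GF, FJ, VM, VW
Reachable nodes: 14 of 17 total.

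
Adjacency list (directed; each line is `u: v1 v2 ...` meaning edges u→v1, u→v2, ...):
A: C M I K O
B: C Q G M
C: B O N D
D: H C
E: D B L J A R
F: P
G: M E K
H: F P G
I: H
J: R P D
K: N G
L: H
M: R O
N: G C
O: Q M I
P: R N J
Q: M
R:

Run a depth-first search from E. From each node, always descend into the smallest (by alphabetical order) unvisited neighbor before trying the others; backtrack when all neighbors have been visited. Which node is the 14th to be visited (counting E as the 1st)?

J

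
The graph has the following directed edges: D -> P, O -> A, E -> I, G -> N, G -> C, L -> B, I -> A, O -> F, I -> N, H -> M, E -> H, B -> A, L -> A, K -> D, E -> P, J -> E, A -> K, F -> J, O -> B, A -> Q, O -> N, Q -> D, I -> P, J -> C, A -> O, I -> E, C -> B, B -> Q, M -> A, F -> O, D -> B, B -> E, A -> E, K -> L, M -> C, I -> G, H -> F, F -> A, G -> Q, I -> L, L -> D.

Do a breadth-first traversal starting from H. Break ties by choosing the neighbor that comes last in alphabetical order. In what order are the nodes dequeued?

H -> M -> F -> C -> A -> O -> J -> B -> Q -> K -> E -> N -> D -> L -> P -> I -> G

Visit H; enqueue M, F → queue [M, F]
Visit M; enqueue C, A → queue [F, C, A]
Visit F; enqueue O, J → queue [C, A, O, J]
Visit C; enqueue B → queue [A, O, J, B]
Visit A; enqueue Q, K, E → queue [O, J, B, Q, K, E]
Visit O; enqueue N → queue [J, B, Q, K, E, N]
Visit J → queue [B, Q, K, E, N]
Visit B → queue [Q, K, E, N]
Visit Q; enqueue D → queue [K, E, N, D]
Visit K; enqueue L → queue [E, N, D, L]
Visit E; enqueue P, I → queue [N, D, L, P, I]
Visit N → queue [D, L, P, I]
Visit D → queue [L, P, I]
Visit L → queue [P, I]
Visit P → queue [I]
Visit I; enqueue G → queue [G]
Visit G → queue []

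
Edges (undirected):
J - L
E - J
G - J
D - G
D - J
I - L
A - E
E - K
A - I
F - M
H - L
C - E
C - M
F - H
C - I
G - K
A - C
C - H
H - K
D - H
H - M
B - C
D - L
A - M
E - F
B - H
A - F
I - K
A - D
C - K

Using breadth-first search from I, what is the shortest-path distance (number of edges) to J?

Level 0: I
Level 1: A, C, K, L
Level 2: B, D, E, F, G, H, J, M
J first appears at level 2.

2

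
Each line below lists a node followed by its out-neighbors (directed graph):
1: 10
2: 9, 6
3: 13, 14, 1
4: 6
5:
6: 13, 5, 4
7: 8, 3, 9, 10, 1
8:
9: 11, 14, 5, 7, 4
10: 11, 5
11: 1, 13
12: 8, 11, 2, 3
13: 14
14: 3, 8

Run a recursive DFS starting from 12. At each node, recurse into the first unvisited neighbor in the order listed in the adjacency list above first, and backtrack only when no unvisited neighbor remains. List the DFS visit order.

12, 8, 11, 1, 10, 5, 13, 14, 3, 2, 9, 7, 4, 6

Visit 12
12 → 8
12 → 11
11 → 1
1 → 10
10 → 5
11 → 13
13 → 14
14 → 3
12 → 2
2 → 9
9 → 7
9 → 4
4 → 6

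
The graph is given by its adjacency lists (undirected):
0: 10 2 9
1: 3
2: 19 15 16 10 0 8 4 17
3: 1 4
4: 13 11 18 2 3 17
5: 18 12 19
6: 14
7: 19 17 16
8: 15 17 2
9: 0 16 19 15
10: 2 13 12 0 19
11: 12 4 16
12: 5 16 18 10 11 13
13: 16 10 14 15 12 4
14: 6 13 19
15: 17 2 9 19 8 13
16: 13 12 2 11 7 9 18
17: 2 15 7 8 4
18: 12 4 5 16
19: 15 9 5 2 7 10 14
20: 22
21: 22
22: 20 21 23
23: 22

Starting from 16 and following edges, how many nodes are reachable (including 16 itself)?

20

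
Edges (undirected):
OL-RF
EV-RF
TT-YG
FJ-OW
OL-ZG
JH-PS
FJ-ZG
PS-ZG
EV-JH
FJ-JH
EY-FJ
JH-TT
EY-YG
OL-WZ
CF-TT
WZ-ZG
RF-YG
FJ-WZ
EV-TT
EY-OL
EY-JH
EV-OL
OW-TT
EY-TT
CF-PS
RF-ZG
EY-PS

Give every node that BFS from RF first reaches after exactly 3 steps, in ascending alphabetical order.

Level 0: RF
Level 1: EV, OL, YG, ZG
Level 2: EY, FJ, JH, PS, TT, WZ
Level 3: CF, OW

CF, OW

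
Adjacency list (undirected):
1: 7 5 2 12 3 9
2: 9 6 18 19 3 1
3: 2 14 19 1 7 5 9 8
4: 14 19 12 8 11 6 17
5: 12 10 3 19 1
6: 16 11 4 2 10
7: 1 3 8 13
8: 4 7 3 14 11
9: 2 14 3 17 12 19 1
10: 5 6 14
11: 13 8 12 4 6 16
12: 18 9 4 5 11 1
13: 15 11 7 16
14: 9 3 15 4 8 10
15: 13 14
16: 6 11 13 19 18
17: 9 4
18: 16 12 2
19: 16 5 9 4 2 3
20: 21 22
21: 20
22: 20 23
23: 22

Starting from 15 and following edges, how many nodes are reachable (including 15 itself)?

19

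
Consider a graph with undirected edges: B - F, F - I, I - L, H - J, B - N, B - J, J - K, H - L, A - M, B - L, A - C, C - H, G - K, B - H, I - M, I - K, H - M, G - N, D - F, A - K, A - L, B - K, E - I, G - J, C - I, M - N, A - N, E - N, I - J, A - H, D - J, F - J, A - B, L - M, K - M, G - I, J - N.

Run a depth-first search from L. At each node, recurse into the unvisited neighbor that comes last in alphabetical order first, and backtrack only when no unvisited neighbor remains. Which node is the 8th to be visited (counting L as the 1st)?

F

Visit L
L → M
M → N
N → J
J → K
K → I
I → G
I → F
F → D
F → B
B → H
H → C
C → A
I → E

Visit order: L, M, N, J, K, I, G, F, D, B, H, C, A, E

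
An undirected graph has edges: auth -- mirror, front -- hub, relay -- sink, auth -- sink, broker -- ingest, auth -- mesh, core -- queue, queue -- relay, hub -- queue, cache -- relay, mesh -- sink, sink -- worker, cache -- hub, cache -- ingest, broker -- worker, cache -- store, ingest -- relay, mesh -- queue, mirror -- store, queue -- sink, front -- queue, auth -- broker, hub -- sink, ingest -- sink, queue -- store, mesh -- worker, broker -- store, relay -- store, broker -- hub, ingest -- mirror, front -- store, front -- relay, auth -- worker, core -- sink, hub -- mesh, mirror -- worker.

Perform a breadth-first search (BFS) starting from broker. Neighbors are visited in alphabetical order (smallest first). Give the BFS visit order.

Visit broker; enqueue auth, hub, ingest, store, worker → queue [auth, hub, ingest, store, worker]
Visit auth; enqueue mesh, mirror, sink → queue [hub, ingest, store, worker, mesh, mirror, sink]
Visit hub; enqueue cache, front, queue → queue [ingest, store, worker, mesh, mirror, sink, cache, front, queue]
Visit ingest; enqueue relay → queue [store, worker, mesh, mirror, sink, cache, front, queue, relay]
Visit store → queue [worker, mesh, mirror, sink, cache, front, queue, relay]
Visit worker → queue [mesh, mirror, sink, cache, front, queue, relay]
Visit mesh → queue [mirror, sink, cache, front, queue, relay]
Visit mirror → queue [sink, cache, front, queue, relay]
Visit sink; enqueue core → queue [cache, front, queue, relay, core]
Visit cache → queue [front, queue, relay, core]
Visit front → queue [queue, relay, core]
Visit queue → queue [relay, core]
Visit relay → queue [core]
Visit core → queue []

broker -> auth -> hub -> ingest -> store -> worker -> mesh -> mirror -> sink -> cache -> front -> queue -> relay -> core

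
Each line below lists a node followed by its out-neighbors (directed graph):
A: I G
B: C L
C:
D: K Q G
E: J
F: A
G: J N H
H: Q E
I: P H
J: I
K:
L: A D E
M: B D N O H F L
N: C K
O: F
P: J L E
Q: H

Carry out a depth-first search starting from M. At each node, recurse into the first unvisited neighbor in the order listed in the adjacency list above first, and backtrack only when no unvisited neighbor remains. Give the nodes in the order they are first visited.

Visit M
M → B
B → C
B → L
L → A
A → I
I → P
P → J
P → E
I → H
H → Q
A → G
G → N
N → K
L → D
M → O
O → F

M -> B -> C -> L -> A -> I -> P -> J -> E -> H -> Q -> G -> N -> K -> D -> O -> F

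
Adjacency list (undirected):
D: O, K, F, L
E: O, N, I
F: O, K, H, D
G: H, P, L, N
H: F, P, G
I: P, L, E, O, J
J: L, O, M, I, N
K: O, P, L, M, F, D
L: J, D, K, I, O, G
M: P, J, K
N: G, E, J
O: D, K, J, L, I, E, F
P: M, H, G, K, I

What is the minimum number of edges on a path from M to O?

Level 0: M
Level 1: J, K, P
Level 2: D, F, G, H, I, L, N, O
Level 3: E
O first appears at level 2.

2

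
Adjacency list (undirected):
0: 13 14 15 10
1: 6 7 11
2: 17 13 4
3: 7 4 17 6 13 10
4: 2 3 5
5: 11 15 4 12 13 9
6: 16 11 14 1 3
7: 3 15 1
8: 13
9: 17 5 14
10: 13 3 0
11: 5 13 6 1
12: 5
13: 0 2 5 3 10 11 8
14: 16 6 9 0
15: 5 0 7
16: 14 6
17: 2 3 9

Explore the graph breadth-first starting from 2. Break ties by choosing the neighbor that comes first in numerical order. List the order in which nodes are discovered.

Visit 2; enqueue 4, 13, 17 → queue [4, 13, 17]
Visit 4; enqueue 3, 5 → queue [13, 17, 3, 5]
Visit 13; enqueue 0, 8, 10, 11 → queue [17, 3, 5, 0, 8, 10, 11]
Visit 17; enqueue 9 → queue [3, 5, 0, 8, 10, 11, 9]
Visit 3; enqueue 6, 7 → queue [5, 0, 8, 10, 11, 9, 6, 7]
Visit 5; enqueue 12, 15 → queue [0, 8, 10, 11, 9, 6, 7, 12, 15]
Visit 0; enqueue 14 → queue [8, 10, 11, 9, 6, 7, 12, 15, 14]
Visit 8 → queue [10, 11, 9, 6, 7, 12, 15, 14]
Visit 10 → queue [11, 9, 6, 7, 12, 15, 14]
Visit 11; enqueue 1 → queue [9, 6, 7, 12, 15, 14, 1]
Visit 9 → queue [6, 7, 12, 15, 14, 1]
Visit 6; enqueue 16 → queue [7, 12, 15, 14, 1, 16]
Visit 7 → queue [12, 15, 14, 1, 16]
Visit 12 → queue [15, 14, 1, 16]
Visit 15 → queue [14, 1, 16]
Visit 14 → queue [1, 16]
Visit 1 → queue [16]
Visit 16 → queue []

2 -> 4 -> 13 -> 17 -> 3 -> 5 -> 0 -> 8 -> 10 -> 11 -> 9 -> 6 -> 7 -> 12 -> 15 -> 14 -> 1 -> 16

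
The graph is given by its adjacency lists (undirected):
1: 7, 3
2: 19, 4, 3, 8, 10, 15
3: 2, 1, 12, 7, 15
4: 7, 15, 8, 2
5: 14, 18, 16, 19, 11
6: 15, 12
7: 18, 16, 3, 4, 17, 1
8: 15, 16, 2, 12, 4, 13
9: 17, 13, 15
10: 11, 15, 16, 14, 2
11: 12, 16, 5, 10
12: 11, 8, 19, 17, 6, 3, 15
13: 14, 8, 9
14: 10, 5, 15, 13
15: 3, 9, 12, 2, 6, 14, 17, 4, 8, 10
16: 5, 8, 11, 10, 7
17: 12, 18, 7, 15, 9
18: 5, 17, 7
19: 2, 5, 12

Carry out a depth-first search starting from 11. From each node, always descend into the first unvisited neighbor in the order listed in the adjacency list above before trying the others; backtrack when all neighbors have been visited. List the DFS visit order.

Visit 11
11 → 12
12 → 8
8 → 15
15 → 3
3 → 2
2 → 19
19 → 5
5 → 14
14 → 10
10 → 16
16 → 7
7 → 18
18 → 17
17 → 9
9 → 13
7 → 4
7 → 1
15 → 6

11 12 8 15 3 2 19 5 14 10 16 7 18 17 9 13 4 1 6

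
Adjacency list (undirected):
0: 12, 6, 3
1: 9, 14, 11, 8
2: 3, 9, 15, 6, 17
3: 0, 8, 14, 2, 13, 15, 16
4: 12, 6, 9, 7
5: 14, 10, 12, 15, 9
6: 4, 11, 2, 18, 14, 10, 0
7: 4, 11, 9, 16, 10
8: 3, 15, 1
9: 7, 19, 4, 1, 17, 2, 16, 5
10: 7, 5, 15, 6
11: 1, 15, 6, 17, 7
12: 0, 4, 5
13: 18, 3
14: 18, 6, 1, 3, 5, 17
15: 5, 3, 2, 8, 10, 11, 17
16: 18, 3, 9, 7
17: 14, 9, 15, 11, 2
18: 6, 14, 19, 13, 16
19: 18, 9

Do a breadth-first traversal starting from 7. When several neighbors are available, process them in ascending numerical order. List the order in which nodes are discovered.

7, 4, 9, 10, 11, 16, 6, 12, 1, 2, 5, 17, 19, 15, 3, 18, 0, 14, 8, 13

Visit 7; enqueue 4, 9, 10, 11, 16 → queue [4, 9, 10, 11, 16]
Visit 4; enqueue 6, 12 → queue [9, 10, 11, 16, 6, 12]
Visit 9; enqueue 1, 2, 5, 17, 19 → queue [10, 11, 16, 6, 12, 1, 2, 5, 17, 19]
Visit 10; enqueue 15 → queue [11, 16, 6, 12, 1, 2, 5, 17, 19, 15]
Visit 11 → queue [16, 6, 12, 1, 2, 5, 17, 19, 15]
Visit 16; enqueue 3, 18 → queue [6, 12, 1, 2, 5, 17, 19, 15, 3, 18]
Visit 6; enqueue 0, 14 → queue [12, 1, 2, 5, 17, 19, 15, 3, 18, 0, 14]
Visit 12 → queue [1, 2, 5, 17, 19, 15, 3, 18, 0, 14]
Visit 1; enqueue 8 → queue [2, 5, 17, 19, 15, 3, 18, 0, 14, 8]
Visit 2 → queue [5, 17, 19, 15, 3, 18, 0, 14, 8]
Visit 5 → queue [17, 19, 15, 3, 18, 0, 14, 8]
Visit 17 → queue [19, 15, 3, 18, 0, 14, 8]
Visit 19 → queue [15, 3, 18, 0, 14, 8]
Visit 15 → queue [3, 18, 0, 14, 8]
Visit 3; enqueue 13 → queue [18, 0, 14, 8, 13]
Visit 18 → queue [0, 14, 8, 13]
Visit 0 → queue [14, 8, 13]
Visit 14 → queue [8, 13]
Visit 8 → queue [13]
Visit 13 → queue []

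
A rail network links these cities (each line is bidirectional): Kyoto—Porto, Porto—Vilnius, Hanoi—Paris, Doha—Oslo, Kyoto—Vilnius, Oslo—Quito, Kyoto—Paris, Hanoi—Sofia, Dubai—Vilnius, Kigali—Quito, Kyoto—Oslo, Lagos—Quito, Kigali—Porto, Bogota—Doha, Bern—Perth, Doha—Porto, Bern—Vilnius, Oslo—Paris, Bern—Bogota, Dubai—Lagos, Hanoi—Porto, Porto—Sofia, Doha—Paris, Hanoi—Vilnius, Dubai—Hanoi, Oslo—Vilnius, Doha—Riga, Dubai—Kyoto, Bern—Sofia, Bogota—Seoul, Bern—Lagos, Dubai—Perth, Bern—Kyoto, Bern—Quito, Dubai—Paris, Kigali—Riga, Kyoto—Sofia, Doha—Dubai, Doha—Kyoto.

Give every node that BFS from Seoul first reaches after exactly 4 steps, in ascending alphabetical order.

Hanoi, Kigali

Level 0: Seoul
Level 1: Bogota
Level 2: Bern, Doha
Level 3: Dubai, Kyoto, Lagos, Oslo, Paris, Perth, Porto, Quito, Riga, Sofia, Vilnius
Level 4: Hanoi, Kigali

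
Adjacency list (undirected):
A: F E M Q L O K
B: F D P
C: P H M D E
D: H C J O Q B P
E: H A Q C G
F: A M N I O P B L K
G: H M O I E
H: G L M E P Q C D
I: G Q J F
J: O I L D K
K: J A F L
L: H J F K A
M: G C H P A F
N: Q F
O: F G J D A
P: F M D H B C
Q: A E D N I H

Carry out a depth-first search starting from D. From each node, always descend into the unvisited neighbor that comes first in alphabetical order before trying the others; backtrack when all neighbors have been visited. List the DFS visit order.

D → B → F → A → E → C → H → G → I → J → K → L → O → Q → N → M → P

Visit D
D → B
B → F
F → A
A → E
E → C
C → H
H → G
G → I
I → J
J → K
K → L
J → O
I → Q
Q → N
G → M
M → P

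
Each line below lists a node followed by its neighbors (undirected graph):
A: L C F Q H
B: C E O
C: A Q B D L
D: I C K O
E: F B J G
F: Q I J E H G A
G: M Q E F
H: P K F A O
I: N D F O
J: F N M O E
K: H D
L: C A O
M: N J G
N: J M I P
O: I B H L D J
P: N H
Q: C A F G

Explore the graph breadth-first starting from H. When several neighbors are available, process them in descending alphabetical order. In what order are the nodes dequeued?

H, P, O, K, F, A, N, L, J, I, D, B, Q, G, E, C, M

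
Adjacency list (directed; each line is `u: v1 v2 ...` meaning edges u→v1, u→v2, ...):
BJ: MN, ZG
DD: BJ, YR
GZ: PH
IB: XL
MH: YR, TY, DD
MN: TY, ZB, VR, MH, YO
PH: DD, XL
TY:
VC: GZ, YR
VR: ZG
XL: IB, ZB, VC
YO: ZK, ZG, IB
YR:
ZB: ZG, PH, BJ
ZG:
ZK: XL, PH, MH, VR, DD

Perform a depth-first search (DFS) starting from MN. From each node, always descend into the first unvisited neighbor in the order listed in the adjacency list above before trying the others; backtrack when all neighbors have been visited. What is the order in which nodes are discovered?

MN, TY, ZB, ZG, PH, DD, BJ, YR, XL, IB, VC, GZ, VR, MH, YO, ZK

Visit MN
MN → TY
MN → ZB
ZB → ZG
ZB → PH
PH → DD
DD → BJ
DD → YR
PH → XL
XL → IB
XL → VC
VC → GZ
MN → VR
MN → MH
MN → YO
YO → ZK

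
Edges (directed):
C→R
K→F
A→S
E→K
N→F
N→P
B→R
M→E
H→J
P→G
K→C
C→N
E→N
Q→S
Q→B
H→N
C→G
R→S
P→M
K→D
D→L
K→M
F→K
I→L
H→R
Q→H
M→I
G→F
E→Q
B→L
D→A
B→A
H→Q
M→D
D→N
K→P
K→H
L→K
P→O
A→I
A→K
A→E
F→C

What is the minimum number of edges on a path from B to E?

Level 0: B
Level 1: A, L, R
Level 2: E, I, K, S
Level 3: C, D, F, H, M, N, P, Q
Level 4: G, J, O
E first appears at level 2.

2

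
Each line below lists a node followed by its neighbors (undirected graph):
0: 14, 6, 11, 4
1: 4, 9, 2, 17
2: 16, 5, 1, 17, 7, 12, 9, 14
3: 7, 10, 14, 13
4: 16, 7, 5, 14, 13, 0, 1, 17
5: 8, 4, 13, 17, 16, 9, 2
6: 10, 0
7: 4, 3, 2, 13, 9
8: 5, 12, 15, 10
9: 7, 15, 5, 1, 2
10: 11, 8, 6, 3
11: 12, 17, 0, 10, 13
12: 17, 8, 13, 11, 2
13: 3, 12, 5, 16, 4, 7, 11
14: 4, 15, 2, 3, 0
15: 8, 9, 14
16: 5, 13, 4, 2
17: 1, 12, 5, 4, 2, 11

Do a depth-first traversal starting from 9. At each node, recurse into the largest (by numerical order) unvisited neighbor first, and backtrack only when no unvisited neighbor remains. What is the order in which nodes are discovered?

Visit 9
9 → 15
15 → 14
14 → 4
4 → 17
17 → 12
12 → 13
13 → 16
16 → 5
5 → 8
8 → 10
10 → 11
11 → 0
0 → 6
10 → 3
3 → 7
7 → 2
2 → 1

9, 15, 14, 4, 17, 12, 13, 16, 5, 8, 10, 11, 0, 6, 3, 7, 2, 1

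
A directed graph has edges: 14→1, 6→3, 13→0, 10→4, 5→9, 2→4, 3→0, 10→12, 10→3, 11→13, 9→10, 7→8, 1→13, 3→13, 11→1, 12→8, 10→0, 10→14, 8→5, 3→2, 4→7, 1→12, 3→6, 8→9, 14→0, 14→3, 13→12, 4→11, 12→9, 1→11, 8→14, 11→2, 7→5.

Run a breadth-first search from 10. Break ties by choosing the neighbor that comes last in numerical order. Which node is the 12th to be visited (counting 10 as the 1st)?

13

Visit 10; enqueue 14, 12, 4, 3, 0 → queue [14, 12, 4, 3, 0]
Visit 14; enqueue 1 → queue [12, 4, 3, 0, 1]
Visit 12; enqueue 9, 8 → queue [4, 3, 0, 1, 9, 8]
Visit 4; enqueue 11, 7 → queue [3, 0, 1, 9, 8, 11, 7]
Visit 3; enqueue 13, 6, 2 → queue [0, 1, 9, 8, 11, 7, 13, 6, 2]
Visit 0 → queue [1, 9, 8, 11, 7, 13, 6, 2]
Visit 1 → queue [9, 8, 11, 7, 13, 6, 2]
Visit 9 → queue [8, 11, 7, 13, 6, 2]
Visit 8; enqueue 5 → queue [11, 7, 13, 6, 2, 5]
Visit 11 → queue [7, 13, 6, 2, 5]
Visit 7 → queue [13, 6, 2, 5]
Visit 13 → queue [6, 2, 5]
Visit 6 → queue [2, 5]
Visit 2 → queue [5]
Visit 5 → queue []

Visit order: 10, 14, 12, 4, 3, 0, 1, 9, 8, 11, 7, 13, 6, 2, 5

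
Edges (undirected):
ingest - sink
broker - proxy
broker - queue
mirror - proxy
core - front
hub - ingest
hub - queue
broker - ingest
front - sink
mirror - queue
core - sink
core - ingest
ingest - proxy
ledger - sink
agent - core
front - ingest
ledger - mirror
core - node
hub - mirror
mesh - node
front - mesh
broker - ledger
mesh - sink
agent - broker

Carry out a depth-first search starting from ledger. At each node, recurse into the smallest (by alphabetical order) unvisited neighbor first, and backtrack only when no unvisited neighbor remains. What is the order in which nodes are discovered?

Visit ledger
ledger → broker
broker → agent
agent → core
core → front
front → ingest
ingest → hub
hub → mirror
mirror → proxy
mirror → queue
ingest → sink
sink → mesh
mesh → node

ledger broker agent core front ingest hub mirror proxy queue sink mesh node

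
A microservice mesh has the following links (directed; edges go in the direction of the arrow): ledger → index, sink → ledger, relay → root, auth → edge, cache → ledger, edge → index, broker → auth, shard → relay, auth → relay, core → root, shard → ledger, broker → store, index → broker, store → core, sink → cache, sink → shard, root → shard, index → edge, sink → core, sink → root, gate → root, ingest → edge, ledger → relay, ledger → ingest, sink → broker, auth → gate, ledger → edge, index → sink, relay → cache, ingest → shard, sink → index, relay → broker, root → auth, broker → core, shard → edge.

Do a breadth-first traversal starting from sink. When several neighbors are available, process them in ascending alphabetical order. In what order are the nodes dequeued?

Visit sink; enqueue broker, cache, core, index, ledger, root, shard → queue [broker, cache, core, index, ledger, root, shard]
Visit broker; enqueue auth, store → queue [cache, core, index, ledger, root, shard, auth, store]
Visit cache → queue [core, index, ledger, root, shard, auth, store]
Visit core → queue [index, ledger, root, shard, auth, store]
Visit index; enqueue edge → queue [ledger, root, shard, auth, store, edge]
Visit ledger; enqueue ingest, relay → queue [root, shard, auth, store, edge, ingest, relay]
Visit root → queue [shard, auth, store, edge, ingest, relay]
Visit shard → queue [auth, store, edge, ingest, relay]
Visit auth; enqueue gate → queue [store, edge, ingest, relay, gate]
Visit store → queue [edge, ingest, relay, gate]
Visit edge → queue [ingest, relay, gate]
Visit ingest → queue [relay, gate]
Visit relay → queue [gate]
Visit gate → queue []

sink, broker, cache, core, index, ledger, root, shard, auth, store, edge, ingest, relay, gate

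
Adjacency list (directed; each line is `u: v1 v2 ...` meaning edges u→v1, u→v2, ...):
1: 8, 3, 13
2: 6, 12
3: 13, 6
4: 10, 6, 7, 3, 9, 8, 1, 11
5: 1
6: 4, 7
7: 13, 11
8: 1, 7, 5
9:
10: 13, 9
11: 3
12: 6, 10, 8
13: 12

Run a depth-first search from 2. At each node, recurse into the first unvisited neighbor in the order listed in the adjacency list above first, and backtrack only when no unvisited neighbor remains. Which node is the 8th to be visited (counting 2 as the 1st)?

1

Visit 2
2 → 6
6 → 4
4 → 10
10 → 13
13 → 12
12 → 8
8 → 1
1 → 3
8 → 7
7 → 11
8 → 5
10 → 9

Visit order: 2, 6, 4, 10, 13, 12, 8, 1, 3, 7, 11, 5, 9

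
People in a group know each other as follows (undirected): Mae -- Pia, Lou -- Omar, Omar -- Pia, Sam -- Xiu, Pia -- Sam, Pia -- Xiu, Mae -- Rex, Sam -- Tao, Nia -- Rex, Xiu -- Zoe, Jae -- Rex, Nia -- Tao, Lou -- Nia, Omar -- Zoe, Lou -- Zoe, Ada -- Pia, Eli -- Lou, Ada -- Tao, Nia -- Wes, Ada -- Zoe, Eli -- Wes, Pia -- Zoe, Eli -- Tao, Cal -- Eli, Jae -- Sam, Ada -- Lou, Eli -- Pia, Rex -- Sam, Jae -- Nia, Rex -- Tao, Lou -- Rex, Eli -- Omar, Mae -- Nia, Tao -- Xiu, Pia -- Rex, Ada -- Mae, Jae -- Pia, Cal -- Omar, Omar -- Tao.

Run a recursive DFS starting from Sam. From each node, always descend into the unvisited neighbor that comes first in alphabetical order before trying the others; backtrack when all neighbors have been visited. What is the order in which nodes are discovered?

Sam, Jae, Nia, Lou, Ada, Mae, Pia, Eli, Cal, Omar, Tao, Rex, Xiu, Zoe, Wes

Visit Sam
Sam → Jae
Jae → Nia
Nia → Lou
Lou → Ada
Ada → Mae
Mae → Pia
Pia → Eli
Eli → Cal
Cal → Omar
Omar → Tao
Tao → Rex
Tao → Xiu
Xiu → Zoe
Eli → Wes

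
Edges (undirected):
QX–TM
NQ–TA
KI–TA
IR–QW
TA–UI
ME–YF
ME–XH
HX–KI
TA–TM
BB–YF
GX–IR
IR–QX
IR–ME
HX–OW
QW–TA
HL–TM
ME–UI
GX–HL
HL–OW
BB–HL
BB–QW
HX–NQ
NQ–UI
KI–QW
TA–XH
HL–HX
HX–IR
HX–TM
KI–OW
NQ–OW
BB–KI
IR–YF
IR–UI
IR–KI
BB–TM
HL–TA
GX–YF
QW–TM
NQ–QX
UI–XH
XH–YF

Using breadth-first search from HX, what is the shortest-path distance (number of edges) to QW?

Level 0: HX
Level 1: HL, IR, KI, NQ, OW, TM
Level 2: BB, GX, ME, QW, QX, TA, UI, YF
Level 3: XH
QW first appears at level 2.

2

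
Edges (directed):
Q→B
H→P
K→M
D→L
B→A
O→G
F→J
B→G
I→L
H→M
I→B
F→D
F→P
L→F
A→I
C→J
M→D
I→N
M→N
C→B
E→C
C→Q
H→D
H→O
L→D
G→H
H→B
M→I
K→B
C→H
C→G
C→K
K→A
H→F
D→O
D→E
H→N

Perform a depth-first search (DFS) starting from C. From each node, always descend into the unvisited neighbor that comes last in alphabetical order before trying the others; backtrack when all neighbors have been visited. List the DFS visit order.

C -> Q -> B -> G -> H -> P -> O -> N -> M -> I -> L -> F -> J -> D -> E -> A -> K

Visit C
C → Q
Q → B
B → G
G → H
H → P
H → O
H → N
H → M
M → I
I → L
L → F
F → J
F → D
D → E
B → A
C → K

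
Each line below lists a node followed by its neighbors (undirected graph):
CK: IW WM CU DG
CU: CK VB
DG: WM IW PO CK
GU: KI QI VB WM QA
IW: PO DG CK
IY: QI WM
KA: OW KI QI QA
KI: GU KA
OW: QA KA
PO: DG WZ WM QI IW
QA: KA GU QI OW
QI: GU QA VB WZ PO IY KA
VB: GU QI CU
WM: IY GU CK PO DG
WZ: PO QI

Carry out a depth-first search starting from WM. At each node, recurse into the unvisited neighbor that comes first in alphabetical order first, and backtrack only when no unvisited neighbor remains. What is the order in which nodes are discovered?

Visit WM
WM → CK
CK → CU
CU → VB
VB → GU
GU → KI
KI → KA
KA → OW
OW → QA
QA → QI
QI → IY
QI → PO
PO → DG
DG → IW
PO → WZ

WM -> CK -> CU -> VB -> GU -> KI -> KA -> OW -> QA -> QI -> IY -> PO -> DG -> IW -> WZ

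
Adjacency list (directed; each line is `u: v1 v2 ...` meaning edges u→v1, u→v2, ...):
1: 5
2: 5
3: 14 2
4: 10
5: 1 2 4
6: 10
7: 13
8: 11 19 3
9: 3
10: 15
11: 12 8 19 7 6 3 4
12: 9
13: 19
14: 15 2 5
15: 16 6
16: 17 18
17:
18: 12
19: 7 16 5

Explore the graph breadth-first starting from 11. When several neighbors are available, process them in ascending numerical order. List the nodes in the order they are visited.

Visit 11; enqueue 3, 4, 6, 7, 8, 12, 19 → queue [3, 4, 6, 7, 8, 12, 19]
Visit 3; enqueue 2, 14 → queue [4, 6, 7, 8, 12, 19, 2, 14]
Visit 4; enqueue 10 → queue [6, 7, 8, 12, 19, 2, 14, 10]
Visit 6 → queue [7, 8, 12, 19, 2, 14, 10]
Visit 7; enqueue 13 → queue [8, 12, 19, 2, 14, 10, 13]
Visit 8 → queue [12, 19, 2, 14, 10, 13]
Visit 12; enqueue 9 → queue [19, 2, 14, 10, 13, 9]
Visit 19; enqueue 5, 16 → queue [2, 14, 10, 13, 9, 5, 16]
Visit 2 → queue [14, 10, 13, 9, 5, 16]
Visit 14; enqueue 15 → queue [10, 13, 9, 5, 16, 15]
Visit 10 → queue [13, 9, 5, 16, 15]
Visit 13 → queue [9, 5, 16, 15]
Visit 9 → queue [5, 16, 15]
Visit 5; enqueue 1 → queue [16, 15, 1]
Visit 16; enqueue 17, 18 → queue [15, 1, 17, 18]
Visit 15 → queue [1, 17, 18]
Visit 1 → queue [17, 18]
Visit 17 → queue [18]
Visit 18 → queue []

11, 3, 4, 6, 7, 8, 12, 19, 2, 14, 10, 13, 9, 5, 16, 15, 1, 17, 18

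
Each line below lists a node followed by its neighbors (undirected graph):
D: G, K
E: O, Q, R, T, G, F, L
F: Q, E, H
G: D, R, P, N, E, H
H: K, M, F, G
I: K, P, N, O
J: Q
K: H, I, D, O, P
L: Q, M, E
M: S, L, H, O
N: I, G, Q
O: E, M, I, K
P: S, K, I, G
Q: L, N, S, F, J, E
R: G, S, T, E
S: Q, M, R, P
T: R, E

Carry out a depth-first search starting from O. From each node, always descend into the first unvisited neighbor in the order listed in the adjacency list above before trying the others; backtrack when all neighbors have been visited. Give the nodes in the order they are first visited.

O → E → Q → L → M → S → R → G → D → K → H → F → I → P → N → T → J

Visit O
O → E
E → Q
Q → L
L → M
M → S
S → R
R → G
G → D
D → K
K → H
H → F
K → I
I → P
I → N
R → T
Q → J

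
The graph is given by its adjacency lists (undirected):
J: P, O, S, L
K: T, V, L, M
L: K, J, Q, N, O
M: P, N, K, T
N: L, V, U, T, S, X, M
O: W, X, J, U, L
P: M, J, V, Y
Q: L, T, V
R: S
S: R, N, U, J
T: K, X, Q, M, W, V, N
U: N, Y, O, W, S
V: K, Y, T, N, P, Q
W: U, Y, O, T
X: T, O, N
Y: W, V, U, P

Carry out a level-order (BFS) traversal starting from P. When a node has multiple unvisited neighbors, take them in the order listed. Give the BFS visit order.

P → M → J → V → Y → N → K → T → O → S → L → Q → W → U → X → R

Visit P; enqueue M, J, V, Y → queue [M, J, V, Y]
Visit M; enqueue N, K, T → queue [J, V, Y, N, K, T]
Visit J; enqueue O, S, L → queue [V, Y, N, K, T, O, S, L]
Visit V; enqueue Q → queue [Y, N, K, T, O, S, L, Q]
Visit Y; enqueue W, U → queue [N, K, T, O, S, L, Q, W, U]
Visit N; enqueue X → queue [K, T, O, S, L, Q, W, U, X]
Visit K → queue [T, O, S, L, Q, W, U, X]
Visit T → queue [O, S, L, Q, W, U, X]
Visit O → queue [S, L, Q, W, U, X]
Visit S; enqueue R → queue [L, Q, W, U, X, R]
Visit L → queue [Q, W, U, X, R]
Visit Q → queue [W, U, X, R]
Visit W → queue [U, X, R]
Visit U → queue [X, R]
Visit X → queue [R]
Visit R → queue []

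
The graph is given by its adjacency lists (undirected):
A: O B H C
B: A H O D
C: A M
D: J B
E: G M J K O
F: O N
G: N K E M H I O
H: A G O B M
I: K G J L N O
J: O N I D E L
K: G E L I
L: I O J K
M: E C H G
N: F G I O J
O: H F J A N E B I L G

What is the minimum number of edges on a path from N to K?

2

Level 0: N
Level 1: F, G, I, J, O
Level 2: A, B, D, E, H, K, L, M
Level 3: C
K first appears at level 2.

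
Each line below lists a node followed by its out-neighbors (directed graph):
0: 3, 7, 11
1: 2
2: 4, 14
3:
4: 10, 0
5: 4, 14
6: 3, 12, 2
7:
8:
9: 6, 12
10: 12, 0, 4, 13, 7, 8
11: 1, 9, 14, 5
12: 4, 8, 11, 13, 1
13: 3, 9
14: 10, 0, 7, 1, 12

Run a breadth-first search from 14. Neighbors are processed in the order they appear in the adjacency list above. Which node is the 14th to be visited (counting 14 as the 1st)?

5

Visit 14; enqueue 10, 0, 7, 1, 12 → queue [10, 0, 7, 1, 12]
Visit 10; enqueue 4, 13, 8 → queue [0, 7, 1, 12, 4, 13, 8]
Visit 0; enqueue 3, 11 → queue [7, 1, 12, 4, 13, 8, 3, 11]
Visit 7 → queue [1, 12, 4, 13, 8, 3, 11]
Visit 1; enqueue 2 → queue [12, 4, 13, 8, 3, 11, 2]
Visit 12 → queue [4, 13, 8, 3, 11, 2]
Visit 4 → queue [13, 8, 3, 11, 2]
Visit 13; enqueue 9 → queue [8, 3, 11, 2, 9]
Visit 8 → queue [3, 11, 2, 9]
Visit 3 → queue [11, 2, 9]
Visit 11; enqueue 5 → queue [2, 9, 5]
Visit 2 → queue [9, 5]
Visit 9; enqueue 6 → queue [5, 6]
Visit 5 → queue [6]
Visit 6 → queue []

Visit order: 14, 10, 0, 7, 1, 12, 4, 13, 8, 3, 11, 2, 9, 5, 6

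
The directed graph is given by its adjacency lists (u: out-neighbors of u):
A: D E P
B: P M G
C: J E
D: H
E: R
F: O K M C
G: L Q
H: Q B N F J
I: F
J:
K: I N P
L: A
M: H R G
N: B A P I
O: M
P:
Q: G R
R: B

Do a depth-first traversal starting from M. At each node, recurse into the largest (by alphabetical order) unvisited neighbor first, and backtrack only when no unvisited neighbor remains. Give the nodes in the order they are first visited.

M -> R -> B -> P -> G -> Q -> L -> A -> E -> D -> H -> N -> I -> F -> O -> K -> C -> J

Visit M
M → R
R → B
B → P
B → G
G → Q
G → L
L → A
A → E
A → D
D → H
H → N
N → I
I → F
F → O
F → K
F → C
C → J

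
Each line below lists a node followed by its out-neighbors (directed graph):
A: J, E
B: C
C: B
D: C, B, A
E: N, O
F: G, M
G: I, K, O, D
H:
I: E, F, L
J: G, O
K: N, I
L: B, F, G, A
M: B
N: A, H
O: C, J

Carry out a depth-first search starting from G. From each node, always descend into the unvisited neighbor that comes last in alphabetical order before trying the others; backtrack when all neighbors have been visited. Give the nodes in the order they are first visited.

Visit G
G → O
O → J
O → C
C → B
G → K
K → N
N → H
N → A
A → E
K → I
I → L
L → F
F → M
G → D

G -> O -> J -> C -> B -> K -> N -> H -> A -> E -> I -> L -> F -> M -> D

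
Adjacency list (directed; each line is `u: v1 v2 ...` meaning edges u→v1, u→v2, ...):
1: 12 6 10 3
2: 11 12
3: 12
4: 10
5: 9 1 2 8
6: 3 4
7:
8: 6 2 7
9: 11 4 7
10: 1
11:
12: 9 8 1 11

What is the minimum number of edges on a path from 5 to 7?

2

Level 0: 5
Level 1: 1, 2, 8, 9
Level 2: 3, 4, 6, 7, 10, 11, 12
7 first appears at level 2.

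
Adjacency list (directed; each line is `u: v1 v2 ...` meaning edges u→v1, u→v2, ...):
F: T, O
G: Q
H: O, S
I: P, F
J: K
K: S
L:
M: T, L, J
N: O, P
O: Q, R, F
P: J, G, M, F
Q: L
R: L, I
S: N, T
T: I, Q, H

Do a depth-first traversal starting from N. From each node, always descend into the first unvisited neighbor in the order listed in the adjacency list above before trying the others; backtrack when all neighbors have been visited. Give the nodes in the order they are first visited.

Visit N
N → O
O → Q
Q → L
O → R
R → I
I → P
P → J
J → K
K → S
S → T
T → H
P → G
P → M
P → F

N O Q L R I P J K S T H G M F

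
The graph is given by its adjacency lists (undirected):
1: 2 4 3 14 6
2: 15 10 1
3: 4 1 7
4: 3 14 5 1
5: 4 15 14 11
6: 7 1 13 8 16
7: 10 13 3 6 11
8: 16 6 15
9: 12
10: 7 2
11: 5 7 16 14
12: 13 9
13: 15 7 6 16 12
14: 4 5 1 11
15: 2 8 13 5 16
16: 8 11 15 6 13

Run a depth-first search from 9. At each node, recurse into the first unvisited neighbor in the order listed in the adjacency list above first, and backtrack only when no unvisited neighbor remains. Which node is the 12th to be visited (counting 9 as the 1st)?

Visit 9
9 → 12
12 → 13
13 → 15
15 → 2
2 → 10
10 → 7
7 → 3
3 → 4
4 → 14
14 → 5
5 → 11
11 → 16
16 → 8
8 → 6
6 → 1

Visit order: 9, 12, 13, 15, 2, 10, 7, 3, 4, 14, 5, 11, 16, 8, 6, 1

11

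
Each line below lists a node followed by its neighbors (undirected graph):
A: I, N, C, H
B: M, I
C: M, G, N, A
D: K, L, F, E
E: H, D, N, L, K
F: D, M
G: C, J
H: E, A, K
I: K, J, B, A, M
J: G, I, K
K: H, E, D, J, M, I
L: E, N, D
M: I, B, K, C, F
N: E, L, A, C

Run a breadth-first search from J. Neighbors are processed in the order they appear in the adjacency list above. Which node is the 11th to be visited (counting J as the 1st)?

Visit J; enqueue G, I, K → queue [G, I, K]
Visit G; enqueue C → queue [I, K, C]
Visit I; enqueue B, A, M → queue [K, C, B, A, M]
Visit K; enqueue H, E, D → queue [C, B, A, M, H, E, D]
Visit C; enqueue N → queue [B, A, M, H, E, D, N]
Visit B → queue [A, M, H, E, D, N]
Visit A → queue [M, H, E, D, N]
Visit M; enqueue F → queue [H, E, D, N, F]
Visit H → queue [E, D, N, F]
Visit E; enqueue L → queue [D, N, F, L]
Visit D → queue [N, F, L]
Visit N → queue [F, L]
Visit F → queue [L]
Visit L → queue []

Visit order: J, G, I, K, C, B, A, M, H, E, D, N, F, L

D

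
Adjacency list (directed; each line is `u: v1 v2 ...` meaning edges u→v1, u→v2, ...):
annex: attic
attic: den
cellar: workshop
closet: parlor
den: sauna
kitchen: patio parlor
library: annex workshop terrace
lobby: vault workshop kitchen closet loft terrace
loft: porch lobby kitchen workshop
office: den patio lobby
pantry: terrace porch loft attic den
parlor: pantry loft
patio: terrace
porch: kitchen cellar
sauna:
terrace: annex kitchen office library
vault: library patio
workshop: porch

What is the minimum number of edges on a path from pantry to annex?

2

Level 0: pantry
Level 1: attic, den, loft, porch, terrace
Level 2: annex, cellar, kitchen, library, lobby, office, sauna, workshop
Level 3: closet, parlor, patio, vault
annex first appears at level 2.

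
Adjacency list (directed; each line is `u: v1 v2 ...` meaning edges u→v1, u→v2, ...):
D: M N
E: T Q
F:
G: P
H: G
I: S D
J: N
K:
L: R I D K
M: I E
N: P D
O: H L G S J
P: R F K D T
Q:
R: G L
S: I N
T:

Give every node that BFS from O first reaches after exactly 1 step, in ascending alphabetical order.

G, H, J, L, S

Level 0: O
Level 1: G, H, J, L, S
Level 2: D, I, K, N, P, R
Level 3: F, M, T
Level 4: E
Level 5: Q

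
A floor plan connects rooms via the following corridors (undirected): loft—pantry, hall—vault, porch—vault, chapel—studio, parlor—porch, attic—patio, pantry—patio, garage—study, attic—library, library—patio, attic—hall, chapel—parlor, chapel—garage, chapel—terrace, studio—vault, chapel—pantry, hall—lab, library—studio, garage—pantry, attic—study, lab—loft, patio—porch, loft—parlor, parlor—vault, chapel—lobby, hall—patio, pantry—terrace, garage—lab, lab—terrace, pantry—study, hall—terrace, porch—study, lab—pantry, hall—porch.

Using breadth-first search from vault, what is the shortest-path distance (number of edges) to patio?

Level 0: vault
Level 1: hall, parlor, porch, studio
Level 2: attic, chapel, lab, library, loft, patio, study, terrace
Level 3: garage, lobby, pantry
patio first appears at level 2.

2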